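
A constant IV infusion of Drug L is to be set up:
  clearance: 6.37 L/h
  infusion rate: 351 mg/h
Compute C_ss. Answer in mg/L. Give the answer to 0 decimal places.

At steady state Css = R₀ / CL = 351 / 6.370 = 55.10 mg/L

55 mg/L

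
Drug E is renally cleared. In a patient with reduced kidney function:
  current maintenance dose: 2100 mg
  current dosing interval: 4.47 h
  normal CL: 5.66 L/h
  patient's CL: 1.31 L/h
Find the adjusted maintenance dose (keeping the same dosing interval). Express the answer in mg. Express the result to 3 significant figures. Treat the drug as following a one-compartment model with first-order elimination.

To keep the same average steady-state level, dosing rate must scale with clearance.
CL ratio = 1.31 / 5.66 = 0.2314
New dose (same interval) = 2100 × 0.2314 = 485.9 mg

486 mg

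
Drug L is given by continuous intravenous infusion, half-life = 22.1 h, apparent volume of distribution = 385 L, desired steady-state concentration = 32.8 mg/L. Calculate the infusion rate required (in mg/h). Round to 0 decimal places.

k = ln2 / t½ = 0.693147 / 22.1 = 0.03136 h⁻¹
CL = k × Vd = 0.03136 × 385 = 12.07 L/h
At steady state, infusion rate R₀ = Css × CL = 32.8 × 12.07 = 395.9 mg/h

396 mg/h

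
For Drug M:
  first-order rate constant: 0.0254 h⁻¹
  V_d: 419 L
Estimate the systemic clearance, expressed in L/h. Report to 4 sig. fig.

10.64 L/h

CL = k × Vd = 0.0254 × 419 = 10.64 L/h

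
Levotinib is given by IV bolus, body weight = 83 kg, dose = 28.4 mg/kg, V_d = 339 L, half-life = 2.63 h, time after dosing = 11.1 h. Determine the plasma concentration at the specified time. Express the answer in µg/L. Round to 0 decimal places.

373 µg/L

Total dose = 28.4 × 83 = 2357 mg
C₀ = Dose / Vd = 2357 / 339 = 6.953 mg/L
k = ln2 / t½ = 0.693147 / 2.63 = 0.2636 h⁻¹
C = C₀ · e^(−k·t) = 6.953 × e^(−0.2636 × 11.1)
  = 6.953 × 0.05361 = 0.3728 mg/L
Convert: 0.3728 mg/L × 1000 = 372.8 µg/L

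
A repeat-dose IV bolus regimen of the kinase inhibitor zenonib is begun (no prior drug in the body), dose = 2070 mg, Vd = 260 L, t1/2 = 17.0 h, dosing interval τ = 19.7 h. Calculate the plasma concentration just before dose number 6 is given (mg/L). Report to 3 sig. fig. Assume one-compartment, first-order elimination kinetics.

C₀ per dose = Dose / Vd = 2070 / 260 = 7.962 mg/L
k = ln2 / t½ = 0.693147 / 17.0 = 0.04077 h⁻¹
Fraction remaining after one interval: r = e^(−kτ) = e^(−0.04077 × 19.7) = 0.4479
Before dose 6, 5 doses have been given (aged 1τ, 2τ, 3τ, 4τ, 5τ).
C_trough = C₀ × (r + r² + … + r^5) = C₀ × r(1−r^5)/(1−r)
        = 7.962 × 0.4479 × (1 − 0.01803) / (1 − 0.4479) = 6.343 mg/L

6.34 mg/L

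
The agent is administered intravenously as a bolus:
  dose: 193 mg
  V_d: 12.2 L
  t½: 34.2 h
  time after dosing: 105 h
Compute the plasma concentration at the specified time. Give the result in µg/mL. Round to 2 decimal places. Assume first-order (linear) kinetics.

C₀ = Dose / Vd = 193.0 / 12.2 = 15.82 mg/L
k = ln2 / t½ = 0.693147 / 34.2 = 0.02027 h⁻¹
C = C₀ · e^(−k·t) = 15.82 × e^(−0.02027 × 105)
  = 15.82 × 0.1190 = 1.883 mg/L
(1.883 mg/L = 1.883 µg/mL)

1.88 µg/mL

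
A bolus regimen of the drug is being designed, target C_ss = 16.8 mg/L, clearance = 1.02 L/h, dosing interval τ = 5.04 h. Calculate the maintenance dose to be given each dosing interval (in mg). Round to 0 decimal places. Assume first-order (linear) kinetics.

At steady state, Dose/τ = Css × CL.
Dose = Css × CL × τ = 16.8 × 1.020 × 5.04 = 86.37 mg

86 mg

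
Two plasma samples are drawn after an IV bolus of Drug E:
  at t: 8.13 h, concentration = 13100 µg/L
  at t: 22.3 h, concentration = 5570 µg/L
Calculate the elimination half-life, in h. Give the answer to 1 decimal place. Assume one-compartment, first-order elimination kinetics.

k = ln(C₁/C₂) / (t₂ − t₁) = ln(13100/5570) / (22.3 − 8.13)
  = 0.8552 / 14.17 = 0.06035 h⁻¹
t½ = ln2 / k = 0.693147 / 0.06035 = 11.49 h

11.5 h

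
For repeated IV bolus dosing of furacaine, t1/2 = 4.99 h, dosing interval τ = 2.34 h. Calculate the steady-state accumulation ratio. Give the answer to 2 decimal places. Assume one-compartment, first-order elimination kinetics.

k = ln2 / t½ = 0.693147 / 4.99 = 0.1389 h⁻¹
e^(−kτ) = e^(−0.1389 × 2.34) = 0.7225
Accumulation ratio R = 1 / (1 − e^(−kτ)) = 1 / (1 − 0.7225) = 3.604

3.60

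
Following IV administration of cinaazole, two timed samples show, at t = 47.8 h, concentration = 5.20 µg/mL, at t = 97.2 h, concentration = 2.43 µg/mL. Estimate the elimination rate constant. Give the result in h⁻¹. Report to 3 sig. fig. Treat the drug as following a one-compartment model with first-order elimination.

k = ln(C₁/C₂) / (t₂ − t₁) = ln(5.20/2.43) / (97.2 − 47.8)
  = 0.7608 / 49.40 = 0.01540 h⁻¹

0.0154 h⁻¹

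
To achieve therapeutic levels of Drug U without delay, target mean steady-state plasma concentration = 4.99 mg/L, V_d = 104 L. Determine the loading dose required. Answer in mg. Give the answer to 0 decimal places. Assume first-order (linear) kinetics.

LD = Css × Vd = 4.99 × 104 = 519.0 mg

519 mg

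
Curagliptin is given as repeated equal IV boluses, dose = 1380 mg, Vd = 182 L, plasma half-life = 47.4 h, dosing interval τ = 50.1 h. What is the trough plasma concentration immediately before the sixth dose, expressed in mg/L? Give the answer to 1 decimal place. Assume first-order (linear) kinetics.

C₀ per dose = Dose / Vd = 1380 / 182 = 7.582 mg/L
k = ln2 / t½ = 0.693147 / 47.4 = 0.01462 h⁻¹
Fraction remaining after one interval: r = e^(−kτ) = e^(−0.01462 × 50.1) = 0.4807
Before dose 6, 5 doses have been given (aged 1τ, 2τ, 3τ, 4τ, 5τ).
C_trough = C₀ × (r + r² + … + r^5) = C₀ × r(1−r^5)/(1−r)
        = 7.582 × 0.4807 × (1 − 0.02567) / (1 − 0.4807) = 6.838 mg/L

6.8 mg/L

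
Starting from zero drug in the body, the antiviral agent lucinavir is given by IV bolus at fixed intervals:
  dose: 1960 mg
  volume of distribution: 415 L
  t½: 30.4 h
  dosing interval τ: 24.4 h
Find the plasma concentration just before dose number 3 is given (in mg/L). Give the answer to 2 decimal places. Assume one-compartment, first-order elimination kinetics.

4.26 mg/L

C₀ per dose = Dose / Vd = 1960 / 415 = 4.723 mg/L
k = ln2 / t½ = 0.693147 / 30.4 = 0.02280 h⁻¹
Fraction remaining after one interval: r = e^(−kτ) = e^(−0.02280 × 24.4) = 0.5733
Before dose 3, 2 doses have been given (aged 1τ, 2τ).
C_trough = C₀ × (r + r²) = 4.723 × (0.5733 + 0.3287) = 4.260 mg/L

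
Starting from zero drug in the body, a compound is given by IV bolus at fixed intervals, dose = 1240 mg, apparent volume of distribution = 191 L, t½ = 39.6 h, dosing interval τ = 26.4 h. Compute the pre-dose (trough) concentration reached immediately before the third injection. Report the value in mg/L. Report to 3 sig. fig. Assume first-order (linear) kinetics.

C₀ per dose = Dose / Vd = 1240 / 191 = 6.492 mg/L
k = ln2 / t½ = 0.693147 / 39.6 = 0.01750 h⁻¹
Fraction remaining after one interval: r = e^(−kτ) = e^(−0.01750 × 26.4) = 0.6300
Before dose 3, 2 doses have been given (aged 1τ, 2τ).
C_trough = C₀ × (r + r²) = 6.492 × (0.6300 + 0.3969) = 6.667 mg/L

6.67 mg/L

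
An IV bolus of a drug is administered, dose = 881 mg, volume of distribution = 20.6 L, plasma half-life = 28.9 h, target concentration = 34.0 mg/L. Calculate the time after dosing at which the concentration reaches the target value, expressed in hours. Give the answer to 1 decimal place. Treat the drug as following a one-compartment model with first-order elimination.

9.6 h

C₀ = Dose / Vd = 881.0 / 20.6 = 42.77 mg/L
k = ln2 / t½ = 0.693147 / 28.9 = 0.02398 h⁻¹
t = ln(C₀ / C) / k = ln(42.77 / 34.0) / 0.02398
  = ln(1.258) / 0.02398 = 0.2295 / 0.02398 = 9.570 h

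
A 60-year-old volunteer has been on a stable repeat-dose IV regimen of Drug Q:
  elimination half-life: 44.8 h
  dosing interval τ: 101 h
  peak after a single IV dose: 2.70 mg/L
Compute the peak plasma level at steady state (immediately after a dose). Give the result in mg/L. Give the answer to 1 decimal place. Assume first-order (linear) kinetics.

k = ln2 / t½ = 0.693147 / 44.8 = 0.01547 h⁻¹
e^(−kτ) = e^(−0.01547 × 101) = 0.2096
Accumulation ratio R = 1 / (1 − e^(−kτ)) = 1 / (1 − 0.2096) = 1.265
Steady-state peak = C₀ × R = 2.70 × 1.265 = 3.416 mg/L

3.4 mg/L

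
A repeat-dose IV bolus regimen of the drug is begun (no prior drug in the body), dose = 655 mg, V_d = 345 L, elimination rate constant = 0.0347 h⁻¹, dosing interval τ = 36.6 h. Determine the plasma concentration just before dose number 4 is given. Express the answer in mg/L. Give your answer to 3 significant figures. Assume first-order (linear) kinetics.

0.725 mg/L

C₀ per dose = Dose / Vd = 655 / 345 = 1.899 mg/L
Fraction remaining after one interval: r = e^(−kτ) = e^(−0.03470 × 36.6) = 0.2808
Before dose 4, 3 doses have been given (aged 1τ, 2τ, 3τ).
C_trough = C₀ × (r + r² + … + r^3) = C₀ × r(1−r^3)/(1−r)
        = 1.899 × 0.2808 × (1 − 0.02214) / (1 − 0.2808) = 0.7250 mg/L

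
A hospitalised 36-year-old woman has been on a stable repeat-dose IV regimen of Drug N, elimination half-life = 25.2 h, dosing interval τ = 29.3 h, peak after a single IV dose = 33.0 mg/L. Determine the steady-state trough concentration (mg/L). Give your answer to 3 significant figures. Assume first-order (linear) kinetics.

26.6 mg/L

k = ln2 / t½ = 0.693147 / 25.2 = 0.02751 h⁻¹
e^(−kτ) = e^(−0.02751 × 29.3) = 0.4466
Accumulation ratio R = 1 / (1 − e^(−kτ)) = 1 / (1 − 0.4466) = 1.807
Steady-state trough = C₀ × R × e^(−kτ) = 33.0 × 1.807 × 0.4466 = 26.63 mg/L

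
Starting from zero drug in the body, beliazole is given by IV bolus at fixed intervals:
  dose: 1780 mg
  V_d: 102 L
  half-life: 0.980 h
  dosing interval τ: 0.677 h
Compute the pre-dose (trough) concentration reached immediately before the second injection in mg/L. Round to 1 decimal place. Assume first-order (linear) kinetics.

C₀ per dose = Dose / Vd = 1780 / 102 = 17.45 mg/L
k = ln2 / t½ = 0.693147 / 0.980 = 0.7073 h⁻¹
Fraction remaining after one interval: r = e^(−kτ) = e^(−0.7073 × 0.677) = 0.6195
Before dose 2, 1 dose has been given (aged 1τ).
C_trough = C₀ × r = 17.45 × 0.6195 = 10.81 mg/L

10.8 mg/L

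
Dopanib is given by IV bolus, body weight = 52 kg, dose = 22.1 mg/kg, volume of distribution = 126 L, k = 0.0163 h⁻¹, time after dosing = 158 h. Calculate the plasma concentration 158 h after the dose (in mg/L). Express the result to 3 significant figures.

Total dose = 22.1 × 52 = 1149 mg
C₀ = Dose / Vd = 1149 / 126 = 9.119 mg/L
C = C₀ · e^(−k·t) = 9.119 × e^(−0.01630 × 158)
  = 9.119 × 0.07612 = 0.6941 mg/L

0.694 mg/L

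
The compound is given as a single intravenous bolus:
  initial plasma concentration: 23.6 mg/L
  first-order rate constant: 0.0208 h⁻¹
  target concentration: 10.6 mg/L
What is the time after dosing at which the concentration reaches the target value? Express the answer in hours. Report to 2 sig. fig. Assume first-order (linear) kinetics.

38 h

t = ln(C₀ / C) / k = ln(23.60 / 10.6) / 0.02080
  = ln(2.226) / 0.02080 = 0.8002 / 0.02080 = 38.47 h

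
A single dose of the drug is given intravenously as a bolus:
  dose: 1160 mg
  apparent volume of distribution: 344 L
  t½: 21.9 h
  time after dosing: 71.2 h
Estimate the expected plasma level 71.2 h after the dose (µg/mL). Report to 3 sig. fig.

0.354 µg/mL

C₀ = Dose / Vd = 1160 / 344 = 3.372 mg/L
k = ln2 / t½ = 0.693147 / 21.9 = 0.03165 h⁻¹
C = C₀ · e^(−k·t) = 3.372 × e^(−0.03165 × 71.2)
  = 3.372 × 0.1050 = 0.3541 mg/L
(0.3541 mg/L = 0.3541 µg/mL)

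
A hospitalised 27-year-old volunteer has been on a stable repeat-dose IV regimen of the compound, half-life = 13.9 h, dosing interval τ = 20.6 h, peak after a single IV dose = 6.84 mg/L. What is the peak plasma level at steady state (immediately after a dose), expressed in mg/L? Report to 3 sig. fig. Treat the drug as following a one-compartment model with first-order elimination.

k = ln2 / t½ = 0.693147 / 13.9 = 0.04987 h⁻¹
e^(−kτ) = e^(−0.04987 × 20.6) = 0.3580
Accumulation ratio R = 1 / (1 − e^(−kτ)) = 1 / (1 − 0.3580) = 1.558
Steady-state peak = C₀ × R = 6.84 × 1.558 = 10.66 mg/L

10.7 mg/L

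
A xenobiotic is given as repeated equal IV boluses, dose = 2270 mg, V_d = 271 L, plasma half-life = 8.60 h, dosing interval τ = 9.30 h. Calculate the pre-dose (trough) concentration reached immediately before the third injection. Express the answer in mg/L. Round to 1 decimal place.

5.8 mg/L

C₀ per dose = Dose / Vd = 2270 / 271 = 8.376 mg/L
k = ln2 / t½ = 0.693147 / 8.60 = 0.08060 h⁻¹
Fraction remaining after one interval: r = e^(−kτ) = e^(−0.08060 × 9.30) = 0.4726
Before dose 3, 2 doses have been given (aged 1τ, 2τ).
C_trough = C₀ × (r + r²) = 8.376 × (0.4726 + 0.2234) = 5.830 mg/L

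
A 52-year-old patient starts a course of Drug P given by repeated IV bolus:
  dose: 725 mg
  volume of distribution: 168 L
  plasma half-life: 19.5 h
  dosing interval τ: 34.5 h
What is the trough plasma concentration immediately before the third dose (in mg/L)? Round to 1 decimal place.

C₀ per dose = Dose / Vd = 725 / 168 = 4.315 mg/L
k = ln2 / t½ = 0.693147 / 19.5 = 0.03555 h⁻¹
Fraction remaining after one interval: r = e^(−kτ) = e^(−0.03555 × 34.5) = 0.2933
Before dose 3, 2 doses have been given (aged 1τ, 2τ).
C_trough = C₀ × (r + r²) = 4.315 × (0.2933 + 0.08602) = 1.637 mg/L

1.6 mg/L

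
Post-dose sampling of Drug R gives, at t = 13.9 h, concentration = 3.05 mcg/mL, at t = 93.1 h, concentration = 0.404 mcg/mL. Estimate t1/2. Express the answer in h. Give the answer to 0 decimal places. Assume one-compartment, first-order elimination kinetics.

27 h

k = ln(C₁/C₂) / (t₂ − t₁) = ln(3.05/0.404) / (93.1 − 13.9)
  = 2.021 / 79.20 = 0.02552 h⁻¹
t½ = ln2 / k = 0.693147 / 0.02552 = 27.16 h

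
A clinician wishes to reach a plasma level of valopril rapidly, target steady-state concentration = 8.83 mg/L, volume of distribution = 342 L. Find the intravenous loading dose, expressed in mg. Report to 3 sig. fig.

3020 mg

LD = Css × Vd = 8.83 × 342 = 3020 mg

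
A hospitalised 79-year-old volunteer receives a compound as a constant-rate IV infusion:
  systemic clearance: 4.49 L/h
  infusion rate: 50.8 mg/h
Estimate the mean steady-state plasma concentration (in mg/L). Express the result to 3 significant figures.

11.3 mg/L

At steady state Css = R₀ / CL = 50.8 / 4.490 = 11.31 mg/L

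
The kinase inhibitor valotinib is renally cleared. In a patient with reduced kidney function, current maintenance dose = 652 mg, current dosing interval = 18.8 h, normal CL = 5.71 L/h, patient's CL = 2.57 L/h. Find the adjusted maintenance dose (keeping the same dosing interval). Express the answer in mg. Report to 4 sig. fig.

293.5 mg

To keep the same average steady-state level, dosing rate must scale with clearance.
CL ratio = 2.57 / 5.71 = 0.4501
New dose (same interval) = 652 × 0.4501 = 293.5 mg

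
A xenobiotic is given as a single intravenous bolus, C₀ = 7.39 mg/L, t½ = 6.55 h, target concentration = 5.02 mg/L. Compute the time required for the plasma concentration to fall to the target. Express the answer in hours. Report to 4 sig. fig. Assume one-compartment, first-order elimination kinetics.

k = ln2 / t½ = 0.693147 / 6.55 = 0.1058 h⁻¹
t = ln(C₀ / C) / k = ln(7.390 / 5.02) / 0.1058
  = ln(1.472) / 0.1058 = 0.3866 / 0.1058 = 3.654 h

3.654 h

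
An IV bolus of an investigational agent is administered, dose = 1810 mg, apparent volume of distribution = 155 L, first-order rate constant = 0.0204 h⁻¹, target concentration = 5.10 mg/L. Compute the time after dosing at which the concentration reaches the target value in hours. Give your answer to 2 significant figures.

C₀ = Dose / Vd = 1810 / 155 = 11.68 mg/L
t = ln(C₀ / C) / k = ln(11.68 / 5.10) / 0.02040
  = ln(2.290) / 0.02040 = 0.8286 / 0.02040 = 40.62 h

41 h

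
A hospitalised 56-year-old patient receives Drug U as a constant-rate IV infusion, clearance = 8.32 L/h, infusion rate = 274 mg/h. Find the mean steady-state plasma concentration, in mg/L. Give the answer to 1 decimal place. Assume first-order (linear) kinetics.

32.9 mg/L

At steady state Css = R₀ / CL = 274 / 8.320 = 32.93 mg/L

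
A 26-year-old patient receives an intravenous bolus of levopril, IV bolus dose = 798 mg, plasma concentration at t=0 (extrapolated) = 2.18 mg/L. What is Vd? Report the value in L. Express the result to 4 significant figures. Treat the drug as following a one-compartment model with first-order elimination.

Vd = Dose / C₀ = 798.0 / 2.18 = 366.1 L

366.1 L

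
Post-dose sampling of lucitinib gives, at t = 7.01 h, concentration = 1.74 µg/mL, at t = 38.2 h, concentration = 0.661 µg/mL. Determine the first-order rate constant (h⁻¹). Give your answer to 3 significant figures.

0.0310 h⁻¹

k = ln(C₁/C₂) / (t₂ − t₁) = ln(1.74/0.661) / (38.2 − 7.01)
  = 0.9679 / 31.19 = 0.03103 h⁻¹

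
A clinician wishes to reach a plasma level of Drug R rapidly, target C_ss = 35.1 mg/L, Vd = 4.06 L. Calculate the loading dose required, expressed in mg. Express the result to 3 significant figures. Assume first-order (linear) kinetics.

143 mg

LD = Css × Vd = 35.1 × 4.06 = 142.5 mg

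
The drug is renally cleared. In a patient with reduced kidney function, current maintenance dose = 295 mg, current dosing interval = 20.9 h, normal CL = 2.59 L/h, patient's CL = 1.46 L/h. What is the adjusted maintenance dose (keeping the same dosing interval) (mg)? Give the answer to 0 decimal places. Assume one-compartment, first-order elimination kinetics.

To keep the same average steady-state level, dosing rate must scale with clearance.
CL ratio = 1.46 / 2.59 = 0.5637
New dose (same interval) = 295 × 0.5637 = 166.3 mg

166 mg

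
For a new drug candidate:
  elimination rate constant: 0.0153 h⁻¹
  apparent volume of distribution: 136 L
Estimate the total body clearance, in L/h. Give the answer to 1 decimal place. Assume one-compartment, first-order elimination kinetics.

CL = k × Vd = 0.0153 × 136 = 2.081 L/h

2.1 L/h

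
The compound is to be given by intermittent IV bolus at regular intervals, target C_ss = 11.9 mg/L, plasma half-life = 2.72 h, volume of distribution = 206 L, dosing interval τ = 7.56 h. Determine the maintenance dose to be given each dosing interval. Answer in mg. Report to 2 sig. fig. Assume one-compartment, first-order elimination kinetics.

k = ln2 / t½ = 0.693147 / 2.72 = 0.2548 h⁻¹
CL = k × Vd = 0.2548 × 206 = 52.49 L/h
At steady state, Dose/τ = Css × CL.
Dose = Css × CL × τ = 11.9 × 52.49 × 7.56 = 4722 mg

4700 mg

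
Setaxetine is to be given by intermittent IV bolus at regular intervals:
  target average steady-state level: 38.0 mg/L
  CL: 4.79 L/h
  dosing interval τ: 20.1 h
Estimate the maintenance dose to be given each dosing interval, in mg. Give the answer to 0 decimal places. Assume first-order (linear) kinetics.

At steady state, Dose/τ = Css × CL.
Dose = Css × CL × τ = 38.0 × 4.790 × 20.1 = 3659 mg

3659 mg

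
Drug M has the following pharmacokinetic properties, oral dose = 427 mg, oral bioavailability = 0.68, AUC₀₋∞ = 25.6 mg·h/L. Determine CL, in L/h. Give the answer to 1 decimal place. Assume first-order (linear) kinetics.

CL = F·Dose / AUC = 0.68 × 427 / 25.6 = 11.34 L/h

11.3 L/h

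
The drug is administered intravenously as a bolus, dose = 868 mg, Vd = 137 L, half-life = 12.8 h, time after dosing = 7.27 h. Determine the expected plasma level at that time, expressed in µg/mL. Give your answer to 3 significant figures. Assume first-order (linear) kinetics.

C₀ = Dose / Vd = 868.0 / 137 = 6.336 mg/L
k = ln2 / t½ = 0.693147 / 12.8 = 0.05415 h⁻¹
C = C₀ · e^(−k·t) = 6.336 × e^(−0.05415 × 7.27)
  = 6.336 × 0.6746 = 4.274 mg/L
(4.274 mg/L = 4.274 µg/mL)

4.27 µg/mL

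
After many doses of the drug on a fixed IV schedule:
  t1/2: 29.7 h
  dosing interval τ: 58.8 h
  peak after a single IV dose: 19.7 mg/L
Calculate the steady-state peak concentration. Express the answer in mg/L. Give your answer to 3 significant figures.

k = ln2 / t½ = 0.693147 / 29.7 = 0.02334 h⁻¹
e^(−kτ) = e^(−0.02334 × 58.8) = 0.2535
Accumulation ratio R = 1 / (1 − e^(−kτ)) = 1 / (1 − 0.2535) = 1.340
Steady-state peak = C₀ × R = 19.7 × 1.340 = 26.40 mg/L

26.4 mg/L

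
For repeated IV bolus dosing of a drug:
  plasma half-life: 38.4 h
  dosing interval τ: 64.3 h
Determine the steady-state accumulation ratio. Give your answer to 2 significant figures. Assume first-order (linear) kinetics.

k = ln2 / t½ = 0.693147 / 38.4 = 0.01805 h⁻¹
e^(−kτ) = e^(−0.01805 × 64.3) = 0.3133
Accumulation ratio R = 1 / (1 − e^(−kτ)) = 1 / (1 − 0.3133) = 1.456

1.5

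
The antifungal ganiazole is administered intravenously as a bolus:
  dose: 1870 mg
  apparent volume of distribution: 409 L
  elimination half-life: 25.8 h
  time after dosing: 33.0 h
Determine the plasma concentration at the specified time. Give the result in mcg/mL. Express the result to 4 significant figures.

1.884 mcg/mL

C₀ = Dose / Vd = 1870 / 409 = 4.572 mg/L
k = ln2 / t½ = 0.693147 / 25.8 = 0.02687 h⁻¹
C = C₀ · e^(−k·t) = 4.572 × e^(−0.02687 × 33.0)
  = 4.572 × 0.4120 = 1.884 mg/L
(1.884 mg/L = 1.884 mcg/mL)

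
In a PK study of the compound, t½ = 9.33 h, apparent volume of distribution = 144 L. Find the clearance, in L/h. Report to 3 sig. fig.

10.7 L/h

k = ln2 / t½ = 0.693147 / 9.33 = 0.07429 h⁻¹
CL = k × Vd = 0.07429 × 144 = 10.70 L/h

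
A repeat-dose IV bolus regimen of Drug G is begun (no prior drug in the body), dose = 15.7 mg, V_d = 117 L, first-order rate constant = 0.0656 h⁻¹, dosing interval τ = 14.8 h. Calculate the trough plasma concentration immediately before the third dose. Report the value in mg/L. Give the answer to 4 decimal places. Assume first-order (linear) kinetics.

0.0701 mg/L

C₀ per dose = Dose / Vd = 15.7 / 117 = 0.1342 mg/L
Fraction remaining after one interval: r = e^(−kτ) = e^(−0.06560 × 14.8) = 0.3787
Before dose 3, 2 doses have been given (aged 1τ, 2τ).
C_trough = C₀ × (r + r²) = 0.1342 × (0.3787 + 0.1434) = 0.07007 mg/L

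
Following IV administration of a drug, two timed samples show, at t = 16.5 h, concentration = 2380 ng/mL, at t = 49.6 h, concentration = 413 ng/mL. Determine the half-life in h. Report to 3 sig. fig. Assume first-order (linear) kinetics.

k = ln(C₁/C₂) / (t₂ − t₁) = ln(2380/413) / (49.6 − 16.5)
  = 1.751 / 33.10 = 0.05290 h⁻¹
t½ = ln2 / k = 0.693147 / 0.05290 = 13.10 h

13.1 h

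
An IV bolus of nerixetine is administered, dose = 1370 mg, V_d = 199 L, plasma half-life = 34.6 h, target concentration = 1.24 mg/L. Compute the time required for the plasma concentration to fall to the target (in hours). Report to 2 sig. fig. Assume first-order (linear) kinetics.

C₀ = Dose / Vd = 1370 / 199 = 6.884 mg/L
k = ln2 / t½ = 0.693147 / 34.6 = 0.02003 h⁻¹
t = ln(C₀ / C) / k = ln(6.884 / 1.24) / 0.02003
  = ln(5.552) / 0.02003 = 1.714 / 0.02003 = 85.57 h

86 h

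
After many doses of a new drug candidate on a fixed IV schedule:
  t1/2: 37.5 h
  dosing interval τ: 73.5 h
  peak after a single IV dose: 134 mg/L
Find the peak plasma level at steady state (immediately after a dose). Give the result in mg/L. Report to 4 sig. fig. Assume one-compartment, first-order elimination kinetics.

180.4 mg/L

k = ln2 / t½ = 0.693147 / 37.5 = 0.01848 h⁻¹
e^(−kτ) = e^(−0.01848 × 73.5) = 0.2571
Accumulation ratio R = 1 / (1 − e^(−kτ)) = 1 / (1 − 0.2571) = 1.346
Steady-state peak = C₀ × R = 134 × 1.346 = 180.4 mg/L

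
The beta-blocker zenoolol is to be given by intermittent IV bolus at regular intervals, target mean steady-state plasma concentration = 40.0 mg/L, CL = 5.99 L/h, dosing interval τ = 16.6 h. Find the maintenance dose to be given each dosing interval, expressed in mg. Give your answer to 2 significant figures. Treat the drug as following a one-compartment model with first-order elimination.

4000 mg

At steady state, Dose/τ = Css × CL.
Dose = Css × CL × τ = 40.0 × 5.990 × 16.6 = 3977 mg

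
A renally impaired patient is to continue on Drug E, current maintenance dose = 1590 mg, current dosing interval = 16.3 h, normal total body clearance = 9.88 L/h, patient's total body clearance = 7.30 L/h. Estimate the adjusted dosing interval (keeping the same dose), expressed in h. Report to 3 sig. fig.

To keep the same average steady-state level, dosing rate must scale with clearance.
CL ratio = 7.30 / 9.88 = 0.7389
New interval (same dose) = 16.3 / 0.7389 = 22.06 h

22.1 h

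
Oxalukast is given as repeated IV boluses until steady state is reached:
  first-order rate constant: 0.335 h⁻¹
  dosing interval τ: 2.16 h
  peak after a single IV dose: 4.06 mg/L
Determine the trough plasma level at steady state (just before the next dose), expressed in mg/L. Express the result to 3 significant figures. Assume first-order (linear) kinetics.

3.82 mg/L

e^(−kτ) = e^(−0.3350 × 2.16) = 0.4850
Accumulation ratio R = 1 / (1 − e^(−kτ)) = 1 / (1 − 0.4850) = 1.942
Steady-state trough = C₀ × R × e^(−kτ) = 4.06 × 1.942 × 0.4850 = 3.824 mg/L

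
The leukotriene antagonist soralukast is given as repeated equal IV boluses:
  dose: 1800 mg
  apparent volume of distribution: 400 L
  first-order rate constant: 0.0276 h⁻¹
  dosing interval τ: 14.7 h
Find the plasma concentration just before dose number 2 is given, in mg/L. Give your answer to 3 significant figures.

3.00 mg/L

C₀ per dose = Dose / Vd = 1800 / 400 = 4.500 mg/L
Fraction remaining after one interval: r = e^(−kτ) = e^(−0.02760 × 14.7) = 0.6665
Before dose 2, 1 dose has been given (aged 1τ).
C_trough = C₀ × r = 4.500 × 0.6665 = 2.999 mg/L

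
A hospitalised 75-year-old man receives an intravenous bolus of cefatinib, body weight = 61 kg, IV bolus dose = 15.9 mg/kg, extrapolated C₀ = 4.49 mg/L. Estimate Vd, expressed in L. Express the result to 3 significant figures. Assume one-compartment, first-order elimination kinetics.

216 L

Dose = 15.9 × 61 = 969.9 mg
Vd = Dose / C₀ = 969.9 / 4.49 = 216.0 L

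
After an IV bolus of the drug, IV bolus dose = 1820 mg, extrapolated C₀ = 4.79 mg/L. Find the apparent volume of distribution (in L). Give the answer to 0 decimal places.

380 L

Vd = Dose / C₀ = 1820 / 4.79 = 380.0 L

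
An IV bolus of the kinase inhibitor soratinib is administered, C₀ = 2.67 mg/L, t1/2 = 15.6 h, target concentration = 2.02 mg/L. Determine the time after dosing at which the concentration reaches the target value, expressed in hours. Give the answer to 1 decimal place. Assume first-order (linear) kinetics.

6.3 h

k = ln2 / t½ = 0.693147 / 15.6 = 0.04443 h⁻¹
t = ln(C₀ / C) / k = ln(2.670 / 2.02) / 0.04443
  = ln(1.322) / 0.04443 = 0.2791 / 0.04443 = 6.282 h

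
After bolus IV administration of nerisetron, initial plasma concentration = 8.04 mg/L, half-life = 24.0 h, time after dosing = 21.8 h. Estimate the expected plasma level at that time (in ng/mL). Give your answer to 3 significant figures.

4280 ng/mL

k = ln2 / t½ = 0.693147 / 24.0 = 0.02888 h⁻¹
C = C₀ · e^(−k·t) = 8.040 × e^(−0.02888 × 21.8)
  = 8.040 × 0.5328 = 4.284 mg/L
Convert: 4.284 mg/L × 1000 = 4284 ng/mL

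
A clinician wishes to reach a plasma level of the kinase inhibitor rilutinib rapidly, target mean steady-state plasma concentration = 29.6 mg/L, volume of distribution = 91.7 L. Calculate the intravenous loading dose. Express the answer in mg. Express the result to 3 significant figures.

LD = Css × Vd = 29.6 × 91.7 = 2714 mg

2710 mg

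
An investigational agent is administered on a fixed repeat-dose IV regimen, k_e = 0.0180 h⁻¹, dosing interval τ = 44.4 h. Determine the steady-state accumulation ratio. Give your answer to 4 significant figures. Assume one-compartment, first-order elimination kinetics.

1.817

e^(−kτ) = e^(−0.01800 × 44.4) = 0.4497
Accumulation ratio R = 1 / (1 − e^(−kτ)) = 1 / (1 − 0.4497) = 1.817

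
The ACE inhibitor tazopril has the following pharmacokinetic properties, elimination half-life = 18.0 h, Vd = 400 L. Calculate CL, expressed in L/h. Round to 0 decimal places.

k = ln2 / t½ = 0.693147 / 18.0 = 0.03851 h⁻¹
CL = k × Vd = 0.03851 × 400 = 15.40 L/h

15 L/h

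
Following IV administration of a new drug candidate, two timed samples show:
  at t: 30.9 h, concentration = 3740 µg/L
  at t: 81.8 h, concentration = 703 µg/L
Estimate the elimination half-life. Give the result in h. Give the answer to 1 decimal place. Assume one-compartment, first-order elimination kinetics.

k = ln(C₁/C₂) / (t₂ − t₁) = ln(3740/703) / (81.8 − 30.9)
  = 1.671 / 50.90 = 0.03283 h⁻¹
t½ = ln2 / k = 0.693147 / 0.03283 = 21.11 h

21.1 h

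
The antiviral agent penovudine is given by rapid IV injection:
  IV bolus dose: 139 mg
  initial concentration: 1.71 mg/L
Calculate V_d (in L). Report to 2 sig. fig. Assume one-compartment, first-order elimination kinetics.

Vd = Dose / C₀ = 139.0 / 1.71 = 81.29 L

81 L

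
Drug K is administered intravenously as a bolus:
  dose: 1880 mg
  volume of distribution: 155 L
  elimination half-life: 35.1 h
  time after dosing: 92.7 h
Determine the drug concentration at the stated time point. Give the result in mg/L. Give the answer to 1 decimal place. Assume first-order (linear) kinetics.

C₀ = Dose / Vd = 1880 / 155 = 12.13 mg/L
k = ln2 / t½ = 0.693147 / 35.1 = 0.01975 h⁻¹
C = C₀ · e^(−k·t) = 12.13 × e^(−0.01975 × 92.7)
  = 12.13 × 0.1603 = 1.944 mg/L

1.9 mg/L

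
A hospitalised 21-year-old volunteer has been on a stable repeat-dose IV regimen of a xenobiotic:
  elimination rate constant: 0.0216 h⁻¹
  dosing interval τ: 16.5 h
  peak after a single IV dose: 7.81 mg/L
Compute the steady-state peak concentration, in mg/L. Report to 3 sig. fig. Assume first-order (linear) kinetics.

e^(−kτ) = e^(−0.02160 × 16.5) = 0.7002
Accumulation ratio R = 1 / (1 − e^(−kτ)) = 1 / (1 − 0.7002) = 3.336
Steady-state peak = C₀ × R = 7.81 × 3.336 = 26.05 mg/L

26.1 mg/L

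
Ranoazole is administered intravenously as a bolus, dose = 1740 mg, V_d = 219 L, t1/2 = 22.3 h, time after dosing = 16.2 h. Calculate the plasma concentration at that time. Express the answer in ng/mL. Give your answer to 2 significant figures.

4800 ng/mL

C₀ = Dose / Vd = 1740 / 219 = 7.945 mg/L
k = ln2 / t½ = 0.693147 / 22.3 = 0.03108 h⁻¹
C = C₀ · e^(−k·t) = 7.945 × e^(−0.03108 × 16.2)
  = 7.945 × 0.6044 = 4.802 mg/L
Convert: 4.802 mg/L × 1000 = 4802 ng/mL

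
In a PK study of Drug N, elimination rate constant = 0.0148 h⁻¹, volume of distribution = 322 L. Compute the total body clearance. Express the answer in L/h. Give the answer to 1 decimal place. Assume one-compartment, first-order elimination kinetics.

CL = k × Vd = 0.0148 × 322 = 4.766 L/h

4.8 L/h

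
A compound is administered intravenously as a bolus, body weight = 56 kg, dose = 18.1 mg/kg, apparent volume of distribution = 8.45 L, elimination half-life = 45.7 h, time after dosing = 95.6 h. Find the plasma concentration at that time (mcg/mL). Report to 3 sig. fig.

28.1 mcg/mL

Total dose = 18.1 × 56 = 1014 mg
C₀ = Dose / Vd = 1014 / 8.45 = 120.0 mg/L
k = ln2 / t½ = 0.693147 / 45.7 = 0.01517 h⁻¹
C = C₀ · e^(−k·t) = 120.0 × e^(−0.01517 × 95.6)
  = 120.0 × 0.2345 = 28.14 mg/L
(28.14 mg/L = 28.14 mcg/mL)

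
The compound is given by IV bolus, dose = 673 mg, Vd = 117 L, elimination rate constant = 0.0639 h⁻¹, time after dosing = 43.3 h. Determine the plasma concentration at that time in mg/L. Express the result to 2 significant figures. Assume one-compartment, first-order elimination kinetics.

0.36 mg/L

C₀ = Dose / Vd = 673.0 / 117 = 5.752 mg/L
C = C₀ · e^(−k·t) = 5.752 × e^(−0.06390 × 43.3)
  = 5.752 × 0.06286 = 0.3616 mg/L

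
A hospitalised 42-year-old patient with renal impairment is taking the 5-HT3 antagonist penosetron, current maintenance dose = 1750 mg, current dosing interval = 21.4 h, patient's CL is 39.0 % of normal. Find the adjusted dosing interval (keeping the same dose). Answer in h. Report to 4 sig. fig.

To keep the same average steady-state level, dosing rate must scale with clearance.
CL ratio = 39.0 / 100 = 0.3900
New interval (same dose) = 21.4 / 0.3900 = 54.87 h

54.87 h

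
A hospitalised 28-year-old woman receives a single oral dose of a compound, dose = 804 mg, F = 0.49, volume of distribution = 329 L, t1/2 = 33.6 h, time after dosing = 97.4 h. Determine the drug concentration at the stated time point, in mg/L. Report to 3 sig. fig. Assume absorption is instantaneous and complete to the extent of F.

Amount reaching circulation = F × Dose = 0.49 × 804.0 = 394.0 mg
C₀ = F·Dose / Vd = 394.0 / 329 = 1.198 mg/L
k = ln2 / t½ = 0.693147 / 33.6 = 0.02063 h⁻¹
C = C₀ · e^(−k·t) = 1.198 × e^(−0.02063 × 97.4)
  = 1.198 × 0.1341 = 0.1607 mg/L

0.161 mg/L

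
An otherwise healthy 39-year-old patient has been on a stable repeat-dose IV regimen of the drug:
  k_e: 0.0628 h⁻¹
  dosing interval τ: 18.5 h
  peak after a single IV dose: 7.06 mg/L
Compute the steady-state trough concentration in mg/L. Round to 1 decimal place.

e^(−kτ) = e^(−0.06280 × 18.5) = 0.3129
Accumulation ratio R = 1 / (1 − e^(−kτ)) = 1 / (1 − 0.3129) = 1.455
Steady-state trough = C₀ × R × e^(−kτ) = 7.06 × 1.455 × 0.3129 = 3.214 mg/L

3.2 mg/L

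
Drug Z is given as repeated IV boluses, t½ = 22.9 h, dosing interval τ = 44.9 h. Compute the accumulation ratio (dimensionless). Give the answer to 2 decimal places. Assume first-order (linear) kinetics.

k = ln2 / t½ = 0.693147 / 22.9 = 0.03027 h⁻¹
e^(−kτ) = e^(−0.03027 × 44.9) = 0.2569
Accumulation ratio R = 1 / (1 − e^(−kτ)) = 1 / (1 − 0.2569) = 1.346

1.35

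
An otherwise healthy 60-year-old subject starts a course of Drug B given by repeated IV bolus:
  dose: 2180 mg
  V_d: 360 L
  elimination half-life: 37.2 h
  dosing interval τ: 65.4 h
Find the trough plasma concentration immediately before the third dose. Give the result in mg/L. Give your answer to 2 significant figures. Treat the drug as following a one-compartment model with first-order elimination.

C₀ per dose = Dose / Vd = 2180 / 360 = 6.056 mg/L
k = ln2 / t½ = 0.693147 / 37.2 = 0.01863 h⁻¹
Fraction remaining after one interval: r = e^(−kτ) = e^(−0.01863 × 65.4) = 0.2957
Before dose 3, 2 doses have been given (aged 1τ, 2τ).
C_trough = C₀ × (r + r²) = 6.056 × (0.2957 + 0.08744) = 2.320 mg/L

2.3 mg/L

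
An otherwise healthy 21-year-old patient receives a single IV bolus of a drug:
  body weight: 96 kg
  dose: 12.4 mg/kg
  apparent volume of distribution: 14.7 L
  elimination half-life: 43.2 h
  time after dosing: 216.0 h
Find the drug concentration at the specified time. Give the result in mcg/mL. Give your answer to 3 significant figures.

Total dose = 12.4 × 96 = 1190 mg
C₀ = Dose / Vd = 1190 / 14.7 = 80.95 mg/L
k = ln2 / t½ = 0.693147 / 43.2 = 0.01605 h⁻¹
t / t½ = 216.0 / 43.2 = 5 half-lives
C = C₀ × (1/2)^5 = 80.95 × 0.03125 = 2.530 mg/L
(2.530 mg/L = 2.530 mcg/mL)

2.53 mcg/mL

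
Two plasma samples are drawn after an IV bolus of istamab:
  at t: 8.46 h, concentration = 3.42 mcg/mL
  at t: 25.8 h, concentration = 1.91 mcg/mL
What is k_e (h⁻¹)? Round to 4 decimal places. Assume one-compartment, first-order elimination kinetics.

0.0336 h⁻¹

k = ln(C₁/C₂) / (t₂ − t₁) = ln(3.42/1.91) / (25.8 − 8.46)
  = 0.5825 / 17.34 = 0.03359 h⁻¹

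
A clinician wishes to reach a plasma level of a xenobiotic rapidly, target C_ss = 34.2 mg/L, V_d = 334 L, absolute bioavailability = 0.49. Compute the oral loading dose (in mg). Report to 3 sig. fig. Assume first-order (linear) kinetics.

LD = Css × Vd / F = 34.2 × 334 / 0.49 = 23310 mg

23300 mg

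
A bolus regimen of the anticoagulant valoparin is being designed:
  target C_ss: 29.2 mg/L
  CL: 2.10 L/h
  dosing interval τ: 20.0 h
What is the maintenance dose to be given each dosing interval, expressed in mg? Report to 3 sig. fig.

1230 mg

At steady state, Dose/τ = Css × CL.
Dose = Css × CL × τ = 29.2 × 2.100 × 20.0 = 1226 mg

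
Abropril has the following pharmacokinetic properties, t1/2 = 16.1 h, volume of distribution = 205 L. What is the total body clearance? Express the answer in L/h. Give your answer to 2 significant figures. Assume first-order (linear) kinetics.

8.8 L/h

k = ln2 / t½ = 0.693147 / 16.1 = 0.04305 h⁻¹
CL = k × Vd = 0.04305 × 205 = 8.825 L/h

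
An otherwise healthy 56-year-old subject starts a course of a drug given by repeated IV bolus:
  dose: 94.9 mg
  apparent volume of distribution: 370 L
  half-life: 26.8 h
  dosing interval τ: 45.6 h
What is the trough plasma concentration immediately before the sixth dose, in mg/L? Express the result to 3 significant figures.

0.114 mg/L

C₀ per dose = Dose / Vd = 94.9 / 370 = 0.2565 mg/L
k = ln2 / t½ = 0.693147 / 26.8 = 0.02586 h⁻¹
Fraction remaining after one interval: r = e^(−kτ) = e^(−0.02586 × 45.6) = 0.3075
Before dose 6, 5 doses have been given (aged 1τ, 2τ, 3τ, 4τ, 5τ).
C_trough = C₀ × (r + r² + … + r^5) = C₀ × r(1−r^5)/(1−r)
        = 0.2565 × 0.3075 × (1 − 0.002749) / (1 − 0.3075) = 0.1136 mg/L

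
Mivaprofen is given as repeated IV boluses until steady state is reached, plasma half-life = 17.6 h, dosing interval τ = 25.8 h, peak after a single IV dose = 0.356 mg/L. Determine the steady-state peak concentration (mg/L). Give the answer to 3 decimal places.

0.558 mg/L

k = ln2 / t½ = 0.693147 / 17.6 = 0.03938 h⁻¹
e^(−kτ) = e^(−0.03938 × 25.8) = 0.3620
Accumulation ratio R = 1 / (1 − e^(−kτ)) = 1 / (1 − 0.3620) = 1.567
Steady-state peak = C₀ × R = 0.356 × 1.567 = 0.5579 mg/L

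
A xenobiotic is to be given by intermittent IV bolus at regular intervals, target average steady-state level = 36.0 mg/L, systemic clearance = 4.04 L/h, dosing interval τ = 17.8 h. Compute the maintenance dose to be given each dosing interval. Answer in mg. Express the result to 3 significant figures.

At steady state, Dose/τ = Css × CL.
Dose = Css × CL × τ = 36.0 × 4.040 × 17.8 = 2589 mg

2590 mg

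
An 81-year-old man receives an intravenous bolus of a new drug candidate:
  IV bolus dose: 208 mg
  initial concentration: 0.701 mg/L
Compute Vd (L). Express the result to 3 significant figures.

297 L

Vd = Dose / C₀ = 208.0 / 0.701 = 296.7 L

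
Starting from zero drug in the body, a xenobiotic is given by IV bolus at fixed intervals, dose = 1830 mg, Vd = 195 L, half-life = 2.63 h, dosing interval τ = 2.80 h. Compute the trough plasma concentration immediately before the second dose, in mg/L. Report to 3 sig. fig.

C₀ per dose = Dose / Vd = 1830 / 195 = 9.385 mg/L
k = ln2 / t½ = 0.693147 / 2.63 = 0.2636 h⁻¹
Fraction remaining after one interval: r = e^(−kτ) = e^(−0.2636 × 2.80) = 0.4780
Before dose 2, 1 dose has been given (aged 1τ).
C_trough = C₀ × r = 9.385 × 0.4780 = 4.486 mg/L

4.49 mg/L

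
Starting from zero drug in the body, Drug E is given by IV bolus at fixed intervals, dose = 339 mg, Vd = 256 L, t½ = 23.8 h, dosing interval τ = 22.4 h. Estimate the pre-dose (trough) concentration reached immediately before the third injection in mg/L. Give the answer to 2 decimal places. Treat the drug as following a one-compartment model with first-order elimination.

C₀ per dose = Dose / Vd = 339 / 256 = 1.324 mg/L
k = ln2 / t½ = 0.693147 / 23.8 = 0.02912 h⁻¹
Fraction remaining after one interval: r = e^(−kτ) = e^(−0.02912 × 22.4) = 0.5209
Before dose 3, 2 doses have been given (aged 1τ, 2τ).
C_trough = C₀ × (r + r²) = 1.324 × (0.5209 + 0.2713) = 1.049 mg/L

1.05 mg/L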